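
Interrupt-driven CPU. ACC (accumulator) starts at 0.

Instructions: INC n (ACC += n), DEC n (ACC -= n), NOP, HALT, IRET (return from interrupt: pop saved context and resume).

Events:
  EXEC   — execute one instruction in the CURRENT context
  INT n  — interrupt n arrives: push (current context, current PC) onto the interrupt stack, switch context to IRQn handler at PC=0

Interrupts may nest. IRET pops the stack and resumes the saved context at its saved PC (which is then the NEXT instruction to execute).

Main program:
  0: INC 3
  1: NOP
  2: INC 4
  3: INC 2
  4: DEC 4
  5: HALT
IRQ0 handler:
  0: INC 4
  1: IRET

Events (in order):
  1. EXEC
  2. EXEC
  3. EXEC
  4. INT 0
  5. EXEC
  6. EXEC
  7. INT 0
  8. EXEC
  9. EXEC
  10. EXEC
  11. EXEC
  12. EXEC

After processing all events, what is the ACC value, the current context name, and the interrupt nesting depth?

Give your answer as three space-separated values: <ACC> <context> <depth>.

Event 1 (EXEC): [MAIN] PC=0: INC 3 -> ACC=3
Event 2 (EXEC): [MAIN] PC=1: NOP
Event 3 (EXEC): [MAIN] PC=2: INC 4 -> ACC=7
Event 4 (INT 0): INT 0 arrives: push (MAIN, PC=3), enter IRQ0 at PC=0 (depth now 1)
Event 5 (EXEC): [IRQ0] PC=0: INC 4 -> ACC=11
Event 6 (EXEC): [IRQ0] PC=1: IRET -> resume MAIN at PC=3 (depth now 0)
Event 7 (INT 0): INT 0 arrives: push (MAIN, PC=3), enter IRQ0 at PC=0 (depth now 1)
Event 8 (EXEC): [IRQ0] PC=0: INC 4 -> ACC=15
Event 9 (EXEC): [IRQ0] PC=1: IRET -> resume MAIN at PC=3 (depth now 0)
Event 10 (EXEC): [MAIN] PC=3: INC 2 -> ACC=17
Event 11 (EXEC): [MAIN] PC=4: DEC 4 -> ACC=13
Event 12 (EXEC): [MAIN] PC=5: HALT

Answer: 13 MAIN 0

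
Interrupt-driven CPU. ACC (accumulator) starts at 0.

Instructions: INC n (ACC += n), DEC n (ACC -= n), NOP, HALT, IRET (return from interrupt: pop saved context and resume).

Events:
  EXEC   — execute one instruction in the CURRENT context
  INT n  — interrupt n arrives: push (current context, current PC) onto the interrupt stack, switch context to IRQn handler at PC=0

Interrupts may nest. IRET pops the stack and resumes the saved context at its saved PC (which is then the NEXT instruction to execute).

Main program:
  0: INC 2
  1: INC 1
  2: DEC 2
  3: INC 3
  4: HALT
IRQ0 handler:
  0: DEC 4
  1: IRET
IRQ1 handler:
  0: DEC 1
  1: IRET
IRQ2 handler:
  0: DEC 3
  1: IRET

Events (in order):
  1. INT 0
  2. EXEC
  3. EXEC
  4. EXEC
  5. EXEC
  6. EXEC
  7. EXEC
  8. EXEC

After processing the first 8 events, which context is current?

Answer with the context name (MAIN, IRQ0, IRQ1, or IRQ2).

Answer: MAIN

Derivation:
Event 1 (INT 0): INT 0 arrives: push (MAIN, PC=0), enter IRQ0 at PC=0 (depth now 1)
Event 2 (EXEC): [IRQ0] PC=0: DEC 4 -> ACC=-4
Event 3 (EXEC): [IRQ0] PC=1: IRET -> resume MAIN at PC=0 (depth now 0)
Event 4 (EXEC): [MAIN] PC=0: INC 2 -> ACC=-2
Event 5 (EXEC): [MAIN] PC=1: INC 1 -> ACC=-1
Event 6 (EXEC): [MAIN] PC=2: DEC 2 -> ACC=-3
Event 7 (EXEC): [MAIN] PC=3: INC 3 -> ACC=0
Event 8 (EXEC): [MAIN] PC=4: HALT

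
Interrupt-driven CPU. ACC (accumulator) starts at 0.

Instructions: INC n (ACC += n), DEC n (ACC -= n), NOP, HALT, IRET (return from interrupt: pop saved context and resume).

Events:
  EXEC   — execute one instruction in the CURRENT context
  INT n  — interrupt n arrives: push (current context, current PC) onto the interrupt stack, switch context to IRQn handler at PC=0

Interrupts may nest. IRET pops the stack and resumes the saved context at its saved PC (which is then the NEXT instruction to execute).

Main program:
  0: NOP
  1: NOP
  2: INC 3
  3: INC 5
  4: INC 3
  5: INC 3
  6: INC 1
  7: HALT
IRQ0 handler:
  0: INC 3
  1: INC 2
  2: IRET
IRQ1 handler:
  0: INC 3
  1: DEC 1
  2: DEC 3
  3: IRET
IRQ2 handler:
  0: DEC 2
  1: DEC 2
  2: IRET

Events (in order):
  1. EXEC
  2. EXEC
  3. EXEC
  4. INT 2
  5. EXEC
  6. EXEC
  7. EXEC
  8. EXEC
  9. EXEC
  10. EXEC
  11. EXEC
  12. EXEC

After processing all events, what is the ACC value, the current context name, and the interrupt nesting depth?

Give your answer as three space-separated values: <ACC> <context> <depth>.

Answer: 11 MAIN 0

Derivation:
Event 1 (EXEC): [MAIN] PC=0: NOP
Event 2 (EXEC): [MAIN] PC=1: NOP
Event 3 (EXEC): [MAIN] PC=2: INC 3 -> ACC=3
Event 4 (INT 2): INT 2 arrives: push (MAIN, PC=3), enter IRQ2 at PC=0 (depth now 1)
Event 5 (EXEC): [IRQ2] PC=0: DEC 2 -> ACC=1
Event 6 (EXEC): [IRQ2] PC=1: DEC 2 -> ACC=-1
Event 7 (EXEC): [IRQ2] PC=2: IRET -> resume MAIN at PC=3 (depth now 0)
Event 8 (EXEC): [MAIN] PC=3: INC 5 -> ACC=4
Event 9 (EXEC): [MAIN] PC=4: INC 3 -> ACC=7
Event 10 (EXEC): [MAIN] PC=5: INC 3 -> ACC=10
Event 11 (EXEC): [MAIN] PC=6: INC 1 -> ACC=11
Event 12 (EXEC): [MAIN] PC=7: HALT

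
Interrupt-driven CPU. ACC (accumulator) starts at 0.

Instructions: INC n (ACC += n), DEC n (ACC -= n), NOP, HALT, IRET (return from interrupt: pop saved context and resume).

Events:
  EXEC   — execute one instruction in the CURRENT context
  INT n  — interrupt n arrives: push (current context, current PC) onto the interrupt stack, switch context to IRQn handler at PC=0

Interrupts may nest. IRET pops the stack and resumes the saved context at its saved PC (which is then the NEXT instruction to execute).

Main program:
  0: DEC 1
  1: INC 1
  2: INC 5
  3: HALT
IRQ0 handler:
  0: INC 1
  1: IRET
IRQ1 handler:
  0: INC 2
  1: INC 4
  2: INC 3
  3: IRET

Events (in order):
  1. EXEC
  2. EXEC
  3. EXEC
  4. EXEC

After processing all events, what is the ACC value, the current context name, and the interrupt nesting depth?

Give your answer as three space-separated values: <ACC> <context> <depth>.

Event 1 (EXEC): [MAIN] PC=0: DEC 1 -> ACC=-1
Event 2 (EXEC): [MAIN] PC=1: INC 1 -> ACC=0
Event 3 (EXEC): [MAIN] PC=2: INC 5 -> ACC=5
Event 4 (EXEC): [MAIN] PC=3: HALT

Answer: 5 MAIN 0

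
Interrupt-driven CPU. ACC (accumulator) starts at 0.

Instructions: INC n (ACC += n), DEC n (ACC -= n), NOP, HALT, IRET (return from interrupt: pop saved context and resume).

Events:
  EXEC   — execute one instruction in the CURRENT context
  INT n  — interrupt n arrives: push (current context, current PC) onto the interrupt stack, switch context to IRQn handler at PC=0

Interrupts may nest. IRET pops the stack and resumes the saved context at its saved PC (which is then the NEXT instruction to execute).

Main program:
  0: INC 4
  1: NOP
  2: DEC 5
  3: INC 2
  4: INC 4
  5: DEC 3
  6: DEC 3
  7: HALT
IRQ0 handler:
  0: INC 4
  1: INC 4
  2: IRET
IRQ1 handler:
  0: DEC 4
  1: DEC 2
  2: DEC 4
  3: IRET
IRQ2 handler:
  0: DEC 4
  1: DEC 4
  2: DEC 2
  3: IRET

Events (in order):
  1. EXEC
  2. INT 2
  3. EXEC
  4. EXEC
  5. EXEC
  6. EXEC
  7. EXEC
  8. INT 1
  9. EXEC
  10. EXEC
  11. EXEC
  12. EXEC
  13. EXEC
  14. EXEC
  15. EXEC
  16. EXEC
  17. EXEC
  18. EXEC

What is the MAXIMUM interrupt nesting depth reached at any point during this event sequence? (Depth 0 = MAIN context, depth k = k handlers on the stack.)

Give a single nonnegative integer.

Answer: 1

Derivation:
Event 1 (EXEC): [MAIN] PC=0: INC 4 -> ACC=4 [depth=0]
Event 2 (INT 2): INT 2 arrives: push (MAIN, PC=1), enter IRQ2 at PC=0 (depth now 1) [depth=1]
Event 3 (EXEC): [IRQ2] PC=0: DEC 4 -> ACC=0 [depth=1]
Event 4 (EXEC): [IRQ2] PC=1: DEC 4 -> ACC=-4 [depth=1]
Event 5 (EXEC): [IRQ2] PC=2: DEC 2 -> ACC=-6 [depth=1]
Event 6 (EXEC): [IRQ2] PC=3: IRET -> resume MAIN at PC=1 (depth now 0) [depth=0]
Event 7 (EXEC): [MAIN] PC=1: NOP [depth=0]
Event 8 (INT 1): INT 1 arrives: push (MAIN, PC=2), enter IRQ1 at PC=0 (depth now 1) [depth=1]
Event 9 (EXEC): [IRQ1] PC=0: DEC 4 -> ACC=-10 [depth=1]
Event 10 (EXEC): [IRQ1] PC=1: DEC 2 -> ACC=-12 [depth=1]
Event 11 (EXEC): [IRQ1] PC=2: DEC 4 -> ACC=-16 [depth=1]
Event 12 (EXEC): [IRQ1] PC=3: IRET -> resume MAIN at PC=2 (depth now 0) [depth=0]
Event 13 (EXEC): [MAIN] PC=2: DEC 5 -> ACC=-21 [depth=0]
Event 14 (EXEC): [MAIN] PC=3: INC 2 -> ACC=-19 [depth=0]
Event 15 (EXEC): [MAIN] PC=4: INC 4 -> ACC=-15 [depth=0]
Event 16 (EXEC): [MAIN] PC=5: DEC 3 -> ACC=-18 [depth=0]
Event 17 (EXEC): [MAIN] PC=6: DEC 3 -> ACC=-21 [depth=0]
Event 18 (EXEC): [MAIN] PC=7: HALT [depth=0]
Max depth observed: 1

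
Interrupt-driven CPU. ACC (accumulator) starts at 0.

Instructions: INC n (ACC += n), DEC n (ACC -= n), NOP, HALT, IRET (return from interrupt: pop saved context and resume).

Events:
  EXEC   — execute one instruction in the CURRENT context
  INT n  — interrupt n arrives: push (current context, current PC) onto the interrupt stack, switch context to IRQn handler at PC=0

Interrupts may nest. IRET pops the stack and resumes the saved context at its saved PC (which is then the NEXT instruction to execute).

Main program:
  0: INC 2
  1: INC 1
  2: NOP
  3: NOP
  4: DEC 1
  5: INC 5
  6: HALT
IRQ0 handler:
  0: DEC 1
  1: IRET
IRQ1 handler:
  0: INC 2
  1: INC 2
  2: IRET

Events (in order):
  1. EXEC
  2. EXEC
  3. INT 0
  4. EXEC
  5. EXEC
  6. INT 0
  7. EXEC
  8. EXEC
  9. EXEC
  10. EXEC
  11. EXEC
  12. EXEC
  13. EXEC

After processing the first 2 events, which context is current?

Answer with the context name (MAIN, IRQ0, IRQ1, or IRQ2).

Answer: MAIN

Derivation:
Event 1 (EXEC): [MAIN] PC=0: INC 2 -> ACC=2
Event 2 (EXEC): [MAIN] PC=1: INC 1 -> ACC=3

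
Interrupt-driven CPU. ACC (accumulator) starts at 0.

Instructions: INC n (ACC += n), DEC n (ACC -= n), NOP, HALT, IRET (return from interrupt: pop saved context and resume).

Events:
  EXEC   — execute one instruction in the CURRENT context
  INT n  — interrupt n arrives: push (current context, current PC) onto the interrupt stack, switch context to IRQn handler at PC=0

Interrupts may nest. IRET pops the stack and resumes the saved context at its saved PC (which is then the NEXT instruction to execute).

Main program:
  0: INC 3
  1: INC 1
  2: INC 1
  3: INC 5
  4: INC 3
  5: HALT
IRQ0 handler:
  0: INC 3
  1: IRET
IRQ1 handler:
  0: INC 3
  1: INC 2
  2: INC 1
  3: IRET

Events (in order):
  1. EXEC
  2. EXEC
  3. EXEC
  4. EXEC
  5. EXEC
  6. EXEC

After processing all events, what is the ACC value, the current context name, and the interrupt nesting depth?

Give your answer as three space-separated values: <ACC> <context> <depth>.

Answer: 13 MAIN 0

Derivation:
Event 1 (EXEC): [MAIN] PC=0: INC 3 -> ACC=3
Event 2 (EXEC): [MAIN] PC=1: INC 1 -> ACC=4
Event 3 (EXEC): [MAIN] PC=2: INC 1 -> ACC=5
Event 4 (EXEC): [MAIN] PC=3: INC 5 -> ACC=10
Event 5 (EXEC): [MAIN] PC=4: INC 3 -> ACC=13
Event 6 (EXEC): [MAIN] PC=5: HALT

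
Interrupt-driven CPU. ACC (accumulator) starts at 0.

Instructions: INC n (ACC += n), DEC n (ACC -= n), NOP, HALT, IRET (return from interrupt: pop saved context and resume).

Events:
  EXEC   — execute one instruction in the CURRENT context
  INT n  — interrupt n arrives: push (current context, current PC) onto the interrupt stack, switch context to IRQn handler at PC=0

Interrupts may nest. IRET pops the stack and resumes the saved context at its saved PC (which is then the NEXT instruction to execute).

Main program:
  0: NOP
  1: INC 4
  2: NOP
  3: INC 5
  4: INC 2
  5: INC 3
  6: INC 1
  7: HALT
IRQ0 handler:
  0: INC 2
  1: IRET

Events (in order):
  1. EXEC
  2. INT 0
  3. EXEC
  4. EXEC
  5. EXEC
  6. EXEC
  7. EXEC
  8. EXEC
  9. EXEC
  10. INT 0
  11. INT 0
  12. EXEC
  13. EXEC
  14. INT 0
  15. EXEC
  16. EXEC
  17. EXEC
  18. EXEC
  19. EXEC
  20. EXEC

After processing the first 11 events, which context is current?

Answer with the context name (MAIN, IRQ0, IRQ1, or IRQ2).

Answer: IRQ0

Derivation:
Event 1 (EXEC): [MAIN] PC=0: NOP
Event 2 (INT 0): INT 0 arrives: push (MAIN, PC=1), enter IRQ0 at PC=0 (depth now 1)
Event 3 (EXEC): [IRQ0] PC=0: INC 2 -> ACC=2
Event 4 (EXEC): [IRQ0] PC=1: IRET -> resume MAIN at PC=1 (depth now 0)
Event 5 (EXEC): [MAIN] PC=1: INC 4 -> ACC=6
Event 6 (EXEC): [MAIN] PC=2: NOP
Event 7 (EXEC): [MAIN] PC=3: INC 5 -> ACC=11
Event 8 (EXEC): [MAIN] PC=4: INC 2 -> ACC=13
Event 9 (EXEC): [MAIN] PC=5: INC 3 -> ACC=16
Event 10 (INT 0): INT 0 arrives: push (MAIN, PC=6), enter IRQ0 at PC=0 (depth now 1)
Event 11 (INT 0): INT 0 arrives: push (IRQ0, PC=0), enter IRQ0 at PC=0 (depth now 2)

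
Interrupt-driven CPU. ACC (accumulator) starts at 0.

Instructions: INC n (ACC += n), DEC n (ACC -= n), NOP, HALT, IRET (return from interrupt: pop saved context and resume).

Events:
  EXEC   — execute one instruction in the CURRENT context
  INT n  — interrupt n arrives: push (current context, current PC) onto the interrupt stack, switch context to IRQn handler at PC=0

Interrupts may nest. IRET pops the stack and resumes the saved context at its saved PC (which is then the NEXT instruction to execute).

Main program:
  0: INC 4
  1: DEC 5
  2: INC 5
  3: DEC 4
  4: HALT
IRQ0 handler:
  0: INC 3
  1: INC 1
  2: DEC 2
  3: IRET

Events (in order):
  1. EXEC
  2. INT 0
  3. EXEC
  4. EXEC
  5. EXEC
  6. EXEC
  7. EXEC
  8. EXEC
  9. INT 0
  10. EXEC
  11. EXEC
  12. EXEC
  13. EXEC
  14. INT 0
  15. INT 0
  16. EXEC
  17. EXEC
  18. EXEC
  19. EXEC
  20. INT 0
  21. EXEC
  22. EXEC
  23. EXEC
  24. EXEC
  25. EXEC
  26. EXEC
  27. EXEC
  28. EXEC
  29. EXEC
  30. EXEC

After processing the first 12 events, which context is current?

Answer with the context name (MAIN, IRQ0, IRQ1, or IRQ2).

Answer: IRQ0

Derivation:
Event 1 (EXEC): [MAIN] PC=0: INC 4 -> ACC=4
Event 2 (INT 0): INT 0 arrives: push (MAIN, PC=1), enter IRQ0 at PC=0 (depth now 1)
Event 3 (EXEC): [IRQ0] PC=0: INC 3 -> ACC=7
Event 4 (EXEC): [IRQ0] PC=1: INC 1 -> ACC=8
Event 5 (EXEC): [IRQ0] PC=2: DEC 2 -> ACC=6
Event 6 (EXEC): [IRQ0] PC=3: IRET -> resume MAIN at PC=1 (depth now 0)
Event 7 (EXEC): [MAIN] PC=1: DEC 5 -> ACC=1
Event 8 (EXEC): [MAIN] PC=2: INC 5 -> ACC=6
Event 9 (INT 0): INT 0 arrives: push (MAIN, PC=3), enter IRQ0 at PC=0 (depth now 1)
Event 10 (EXEC): [IRQ0] PC=0: INC 3 -> ACC=9
Event 11 (EXEC): [IRQ0] PC=1: INC 1 -> ACC=10
Event 12 (EXEC): [IRQ0] PC=2: DEC 2 -> ACC=8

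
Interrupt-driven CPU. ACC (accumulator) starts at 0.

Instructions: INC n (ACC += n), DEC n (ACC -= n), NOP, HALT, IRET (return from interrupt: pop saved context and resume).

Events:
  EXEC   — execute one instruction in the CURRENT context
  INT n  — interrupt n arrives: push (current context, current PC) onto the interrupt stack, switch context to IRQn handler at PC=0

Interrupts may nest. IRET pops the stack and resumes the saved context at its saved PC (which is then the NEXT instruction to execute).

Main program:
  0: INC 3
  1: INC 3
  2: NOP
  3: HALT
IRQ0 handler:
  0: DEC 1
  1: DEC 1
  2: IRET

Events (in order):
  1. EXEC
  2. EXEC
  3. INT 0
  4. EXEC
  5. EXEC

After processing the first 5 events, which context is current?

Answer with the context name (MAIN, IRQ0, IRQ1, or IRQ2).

Answer: IRQ0

Derivation:
Event 1 (EXEC): [MAIN] PC=0: INC 3 -> ACC=3
Event 2 (EXEC): [MAIN] PC=1: INC 3 -> ACC=6
Event 3 (INT 0): INT 0 arrives: push (MAIN, PC=2), enter IRQ0 at PC=0 (depth now 1)
Event 4 (EXEC): [IRQ0] PC=0: DEC 1 -> ACC=5
Event 5 (EXEC): [IRQ0] PC=1: DEC 1 -> ACC=4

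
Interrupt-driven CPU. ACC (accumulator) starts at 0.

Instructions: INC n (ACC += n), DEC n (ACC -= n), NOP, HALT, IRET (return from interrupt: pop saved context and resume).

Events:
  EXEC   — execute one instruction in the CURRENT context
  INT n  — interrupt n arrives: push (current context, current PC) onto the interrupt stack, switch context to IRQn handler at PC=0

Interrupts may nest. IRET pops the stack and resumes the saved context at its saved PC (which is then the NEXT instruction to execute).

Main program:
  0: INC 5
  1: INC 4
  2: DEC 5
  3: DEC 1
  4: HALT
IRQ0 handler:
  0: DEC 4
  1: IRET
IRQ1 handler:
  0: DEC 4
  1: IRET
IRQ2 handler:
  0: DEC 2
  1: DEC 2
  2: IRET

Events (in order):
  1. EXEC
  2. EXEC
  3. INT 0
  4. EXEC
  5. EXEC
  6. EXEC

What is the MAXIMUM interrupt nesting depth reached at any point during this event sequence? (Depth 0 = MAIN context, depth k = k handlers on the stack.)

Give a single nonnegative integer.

Answer: 1

Derivation:
Event 1 (EXEC): [MAIN] PC=0: INC 5 -> ACC=5 [depth=0]
Event 2 (EXEC): [MAIN] PC=1: INC 4 -> ACC=9 [depth=0]
Event 3 (INT 0): INT 0 arrives: push (MAIN, PC=2), enter IRQ0 at PC=0 (depth now 1) [depth=1]
Event 4 (EXEC): [IRQ0] PC=0: DEC 4 -> ACC=5 [depth=1]
Event 5 (EXEC): [IRQ0] PC=1: IRET -> resume MAIN at PC=2 (depth now 0) [depth=0]
Event 6 (EXEC): [MAIN] PC=2: DEC 5 -> ACC=0 [depth=0]
Max depth observed: 1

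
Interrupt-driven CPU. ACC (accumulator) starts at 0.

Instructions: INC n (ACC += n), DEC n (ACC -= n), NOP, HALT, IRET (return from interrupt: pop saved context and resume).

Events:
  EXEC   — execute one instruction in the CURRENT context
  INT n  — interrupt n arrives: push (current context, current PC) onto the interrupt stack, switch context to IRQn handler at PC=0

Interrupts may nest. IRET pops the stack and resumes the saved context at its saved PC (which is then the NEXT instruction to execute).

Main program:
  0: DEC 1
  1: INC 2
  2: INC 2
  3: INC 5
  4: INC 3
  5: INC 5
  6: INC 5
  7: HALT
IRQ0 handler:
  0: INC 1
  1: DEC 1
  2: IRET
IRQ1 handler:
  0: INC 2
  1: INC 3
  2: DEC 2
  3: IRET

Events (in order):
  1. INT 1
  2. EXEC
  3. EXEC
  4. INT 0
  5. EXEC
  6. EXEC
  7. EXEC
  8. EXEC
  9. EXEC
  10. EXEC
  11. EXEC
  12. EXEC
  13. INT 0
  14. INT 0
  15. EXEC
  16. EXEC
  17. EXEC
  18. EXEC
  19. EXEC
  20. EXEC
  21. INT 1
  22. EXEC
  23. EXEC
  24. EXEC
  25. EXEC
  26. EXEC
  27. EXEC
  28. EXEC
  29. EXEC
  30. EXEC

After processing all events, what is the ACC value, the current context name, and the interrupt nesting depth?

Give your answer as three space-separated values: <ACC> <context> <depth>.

Event 1 (INT 1): INT 1 arrives: push (MAIN, PC=0), enter IRQ1 at PC=0 (depth now 1)
Event 2 (EXEC): [IRQ1] PC=0: INC 2 -> ACC=2
Event 3 (EXEC): [IRQ1] PC=1: INC 3 -> ACC=5
Event 4 (INT 0): INT 0 arrives: push (IRQ1, PC=2), enter IRQ0 at PC=0 (depth now 2)
Event 5 (EXEC): [IRQ0] PC=0: INC 1 -> ACC=6
Event 6 (EXEC): [IRQ0] PC=1: DEC 1 -> ACC=5
Event 7 (EXEC): [IRQ0] PC=2: IRET -> resume IRQ1 at PC=2 (depth now 1)
Event 8 (EXEC): [IRQ1] PC=2: DEC 2 -> ACC=3
Event 9 (EXEC): [IRQ1] PC=3: IRET -> resume MAIN at PC=0 (depth now 0)
Event 10 (EXEC): [MAIN] PC=0: DEC 1 -> ACC=2
Event 11 (EXEC): [MAIN] PC=1: INC 2 -> ACC=4
Event 12 (EXEC): [MAIN] PC=2: INC 2 -> ACC=6
Event 13 (INT 0): INT 0 arrives: push (MAIN, PC=3), enter IRQ0 at PC=0 (depth now 1)
Event 14 (INT 0): INT 0 arrives: push (IRQ0, PC=0), enter IRQ0 at PC=0 (depth now 2)
Event 15 (EXEC): [IRQ0] PC=0: INC 1 -> ACC=7
Event 16 (EXEC): [IRQ0] PC=1: DEC 1 -> ACC=6
Event 17 (EXEC): [IRQ0] PC=2: IRET -> resume IRQ0 at PC=0 (depth now 1)
Event 18 (EXEC): [IRQ0] PC=0: INC 1 -> ACC=7
Event 19 (EXEC): [IRQ0] PC=1: DEC 1 -> ACC=6
Event 20 (EXEC): [IRQ0] PC=2: IRET -> resume MAIN at PC=3 (depth now 0)
Event 21 (INT 1): INT 1 arrives: push (MAIN, PC=3), enter IRQ1 at PC=0 (depth now 1)
Event 22 (EXEC): [IRQ1] PC=0: INC 2 -> ACC=8
Event 23 (EXEC): [IRQ1] PC=1: INC 3 -> ACC=11
Event 24 (EXEC): [IRQ1] PC=2: DEC 2 -> ACC=9
Event 25 (EXEC): [IRQ1] PC=3: IRET -> resume MAIN at PC=3 (depth now 0)
Event 26 (EXEC): [MAIN] PC=3: INC 5 -> ACC=14
Event 27 (EXEC): [MAIN] PC=4: INC 3 -> ACC=17
Event 28 (EXEC): [MAIN] PC=5: INC 5 -> ACC=22
Event 29 (EXEC): [MAIN] PC=6: INC 5 -> ACC=27
Event 30 (EXEC): [MAIN] PC=7: HALT

Answer: 27 MAIN 0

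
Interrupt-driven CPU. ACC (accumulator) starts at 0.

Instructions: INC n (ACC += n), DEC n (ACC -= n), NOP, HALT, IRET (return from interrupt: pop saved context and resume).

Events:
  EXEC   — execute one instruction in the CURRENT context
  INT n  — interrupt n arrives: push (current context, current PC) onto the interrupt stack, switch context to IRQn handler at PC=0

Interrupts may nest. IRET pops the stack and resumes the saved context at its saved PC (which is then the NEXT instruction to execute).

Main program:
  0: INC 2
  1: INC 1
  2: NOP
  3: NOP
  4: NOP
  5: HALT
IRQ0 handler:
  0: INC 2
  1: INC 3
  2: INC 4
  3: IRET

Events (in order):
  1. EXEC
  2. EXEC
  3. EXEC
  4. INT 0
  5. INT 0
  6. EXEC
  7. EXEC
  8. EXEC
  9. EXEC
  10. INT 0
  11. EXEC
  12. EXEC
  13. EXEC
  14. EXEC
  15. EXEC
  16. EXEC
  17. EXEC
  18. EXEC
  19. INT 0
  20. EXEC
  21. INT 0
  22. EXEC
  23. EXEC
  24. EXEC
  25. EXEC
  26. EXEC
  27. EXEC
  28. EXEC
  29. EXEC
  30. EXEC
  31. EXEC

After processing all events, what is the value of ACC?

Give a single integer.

Event 1 (EXEC): [MAIN] PC=0: INC 2 -> ACC=2
Event 2 (EXEC): [MAIN] PC=1: INC 1 -> ACC=3
Event 3 (EXEC): [MAIN] PC=2: NOP
Event 4 (INT 0): INT 0 arrives: push (MAIN, PC=3), enter IRQ0 at PC=0 (depth now 1)
Event 5 (INT 0): INT 0 arrives: push (IRQ0, PC=0), enter IRQ0 at PC=0 (depth now 2)
Event 6 (EXEC): [IRQ0] PC=0: INC 2 -> ACC=5
Event 7 (EXEC): [IRQ0] PC=1: INC 3 -> ACC=8
Event 8 (EXEC): [IRQ0] PC=2: INC 4 -> ACC=12
Event 9 (EXEC): [IRQ0] PC=3: IRET -> resume IRQ0 at PC=0 (depth now 1)
Event 10 (INT 0): INT 0 arrives: push (IRQ0, PC=0), enter IRQ0 at PC=0 (depth now 2)
Event 11 (EXEC): [IRQ0] PC=0: INC 2 -> ACC=14
Event 12 (EXEC): [IRQ0] PC=1: INC 3 -> ACC=17
Event 13 (EXEC): [IRQ0] PC=2: INC 4 -> ACC=21
Event 14 (EXEC): [IRQ0] PC=3: IRET -> resume IRQ0 at PC=0 (depth now 1)
Event 15 (EXEC): [IRQ0] PC=0: INC 2 -> ACC=23
Event 16 (EXEC): [IRQ0] PC=1: INC 3 -> ACC=26
Event 17 (EXEC): [IRQ0] PC=2: INC 4 -> ACC=30
Event 18 (EXEC): [IRQ0] PC=3: IRET -> resume MAIN at PC=3 (depth now 0)
Event 19 (INT 0): INT 0 arrives: push (MAIN, PC=3), enter IRQ0 at PC=0 (depth now 1)
Event 20 (EXEC): [IRQ0] PC=0: INC 2 -> ACC=32
Event 21 (INT 0): INT 0 arrives: push (IRQ0, PC=1), enter IRQ0 at PC=0 (depth now 2)
Event 22 (EXEC): [IRQ0] PC=0: INC 2 -> ACC=34
Event 23 (EXEC): [IRQ0] PC=1: INC 3 -> ACC=37
Event 24 (EXEC): [IRQ0] PC=2: INC 4 -> ACC=41
Event 25 (EXEC): [IRQ0] PC=3: IRET -> resume IRQ0 at PC=1 (depth now 1)
Event 26 (EXEC): [IRQ0] PC=1: INC 3 -> ACC=44
Event 27 (EXEC): [IRQ0] PC=2: INC 4 -> ACC=48
Event 28 (EXEC): [IRQ0] PC=3: IRET -> resume MAIN at PC=3 (depth now 0)
Event 29 (EXEC): [MAIN] PC=3: NOP
Event 30 (EXEC): [MAIN] PC=4: NOP
Event 31 (EXEC): [MAIN] PC=5: HALT

Answer: 48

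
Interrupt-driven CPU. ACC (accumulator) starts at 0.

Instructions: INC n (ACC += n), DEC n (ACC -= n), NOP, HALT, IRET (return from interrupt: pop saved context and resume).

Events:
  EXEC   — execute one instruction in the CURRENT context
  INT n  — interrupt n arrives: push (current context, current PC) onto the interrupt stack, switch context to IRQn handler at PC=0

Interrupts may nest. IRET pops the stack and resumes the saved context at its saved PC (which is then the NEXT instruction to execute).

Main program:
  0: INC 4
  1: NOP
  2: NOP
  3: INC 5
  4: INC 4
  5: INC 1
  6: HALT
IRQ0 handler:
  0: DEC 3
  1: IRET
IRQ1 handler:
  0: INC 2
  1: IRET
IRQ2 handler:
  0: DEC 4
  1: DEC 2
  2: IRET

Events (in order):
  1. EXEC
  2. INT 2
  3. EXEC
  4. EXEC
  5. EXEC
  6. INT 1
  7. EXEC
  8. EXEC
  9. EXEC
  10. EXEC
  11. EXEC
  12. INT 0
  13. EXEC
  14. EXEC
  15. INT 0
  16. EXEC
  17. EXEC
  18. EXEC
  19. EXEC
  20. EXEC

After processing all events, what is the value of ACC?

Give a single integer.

Event 1 (EXEC): [MAIN] PC=0: INC 4 -> ACC=4
Event 2 (INT 2): INT 2 arrives: push (MAIN, PC=1), enter IRQ2 at PC=0 (depth now 1)
Event 3 (EXEC): [IRQ2] PC=0: DEC 4 -> ACC=0
Event 4 (EXEC): [IRQ2] PC=1: DEC 2 -> ACC=-2
Event 5 (EXEC): [IRQ2] PC=2: IRET -> resume MAIN at PC=1 (depth now 0)
Event 6 (INT 1): INT 1 arrives: push (MAIN, PC=1), enter IRQ1 at PC=0 (depth now 1)
Event 7 (EXEC): [IRQ1] PC=0: INC 2 -> ACC=0
Event 8 (EXEC): [IRQ1] PC=1: IRET -> resume MAIN at PC=1 (depth now 0)
Event 9 (EXEC): [MAIN] PC=1: NOP
Event 10 (EXEC): [MAIN] PC=2: NOP
Event 11 (EXEC): [MAIN] PC=3: INC 5 -> ACC=5
Event 12 (INT 0): INT 0 arrives: push (MAIN, PC=4), enter IRQ0 at PC=0 (depth now 1)
Event 13 (EXEC): [IRQ0] PC=0: DEC 3 -> ACC=2
Event 14 (EXEC): [IRQ0] PC=1: IRET -> resume MAIN at PC=4 (depth now 0)
Event 15 (INT 0): INT 0 arrives: push (MAIN, PC=4), enter IRQ0 at PC=0 (depth now 1)
Event 16 (EXEC): [IRQ0] PC=0: DEC 3 -> ACC=-1
Event 17 (EXEC): [IRQ0] PC=1: IRET -> resume MAIN at PC=4 (depth now 0)
Event 18 (EXEC): [MAIN] PC=4: INC 4 -> ACC=3
Event 19 (EXEC): [MAIN] PC=5: INC 1 -> ACC=4
Event 20 (EXEC): [MAIN] PC=6: HALT

Answer: 4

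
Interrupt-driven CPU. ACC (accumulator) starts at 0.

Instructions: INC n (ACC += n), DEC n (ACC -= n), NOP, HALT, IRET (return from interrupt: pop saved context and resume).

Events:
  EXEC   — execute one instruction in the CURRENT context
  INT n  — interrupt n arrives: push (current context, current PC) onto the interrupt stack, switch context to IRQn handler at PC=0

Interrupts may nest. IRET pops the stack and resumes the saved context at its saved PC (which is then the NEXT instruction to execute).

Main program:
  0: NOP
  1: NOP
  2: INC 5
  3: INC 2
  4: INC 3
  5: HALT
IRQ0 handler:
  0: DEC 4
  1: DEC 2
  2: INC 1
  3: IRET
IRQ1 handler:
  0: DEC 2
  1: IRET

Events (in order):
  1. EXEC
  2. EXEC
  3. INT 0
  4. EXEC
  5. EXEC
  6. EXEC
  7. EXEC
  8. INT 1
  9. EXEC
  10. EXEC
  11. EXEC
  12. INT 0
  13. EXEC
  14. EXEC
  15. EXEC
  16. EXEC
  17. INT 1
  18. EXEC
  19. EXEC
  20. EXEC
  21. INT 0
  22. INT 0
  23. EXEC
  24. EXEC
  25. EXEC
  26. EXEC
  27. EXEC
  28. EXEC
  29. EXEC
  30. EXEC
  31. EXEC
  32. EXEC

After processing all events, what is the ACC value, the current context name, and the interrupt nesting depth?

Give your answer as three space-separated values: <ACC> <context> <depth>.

Event 1 (EXEC): [MAIN] PC=0: NOP
Event 2 (EXEC): [MAIN] PC=1: NOP
Event 3 (INT 0): INT 0 arrives: push (MAIN, PC=2), enter IRQ0 at PC=0 (depth now 1)
Event 4 (EXEC): [IRQ0] PC=0: DEC 4 -> ACC=-4
Event 5 (EXEC): [IRQ0] PC=1: DEC 2 -> ACC=-6
Event 6 (EXEC): [IRQ0] PC=2: INC 1 -> ACC=-5
Event 7 (EXEC): [IRQ0] PC=3: IRET -> resume MAIN at PC=2 (depth now 0)
Event 8 (INT 1): INT 1 arrives: push (MAIN, PC=2), enter IRQ1 at PC=0 (depth now 1)
Event 9 (EXEC): [IRQ1] PC=0: DEC 2 -> ACC=-7
Event 10 (EXEC): [IRQ1] PC=1: IRET -> resume MAIN at PC=2 (depth now 0)
Event 11 (EXEC): [MAIN] PC=2: INC 5 -> ACC=-2
Event 12 (INT 0): INT 0 arrives: push (MAIN, PC=3), enter IRQ0 at PC=0 (depth now 1)
Event 13 (EXEC): [IRQ0] PC=0: DEC 4 -> ACC=-6
Event 14 (EXEC): [IRQ0] PC=1: DEC 2 -> ACC=-8
Event 15 (EXEC): [IRQ0] PC=2: INC 1 -> ACC=-7
Event 16 (EXEC): [IRQ0] PC=3: IRET -> resume MAIN at PC=3 (depth now 0)
Event 17 (INT 1): INT 1 arrives: push (MAIN, PC=3), enter IRQ1 at PC=0 (depth now 1)
Event 18 (EXEC): [IRQ1] PC=0: DEC 2 -> ACC=-9
Event 19 (EXEC): [IRQ1] PC=1: IRET -> resume MAIN at PC=3 (depth now 0)
Event 20 (EXEC): [MAIN] PC=3: INC 2 -> ACC=-7
Event 21 (INT 0): INT 0 arrives: push (MAIN, PC=4), enter IRQ0 at PC=0 (depth now 1)
Event 22 (INT 0): INT 0 arrives: push (IRQ0, PC=0), enter IRQ0 at PC=0 (depth now 2)
Event 23 (EXEC): [IRQ0] PC=0: DEC 4 -> ACC=-11
Event 24 (EXEC): [IRQ0] PC=1: DEC 2 -> ACC=-13
Event 25 (EXEC): [IRQ0] PC=2: INC 1 -> ACC=-12
Event 26 (EXEC): [IRQ0] PC=3: IRET -> resume IRQ0 at PC=0 (depth now 1)
Event 27 (EXEC): [IRQ0] PC=0: DEC 4 -> ACC=-16
Event 28 (EXEC): [IRQ0] PC=1: DEC 2 -> ACC=-18
Event 29 (EXEC): [IRQ0] PC=2: INC 1 -> ACC=-17
Event 30 (EXEC): [IRQ0] PC=3: IRET -> resume MAIN at PC=4 (depth now 0)
Event 31 (EXEC): [MAIN] PC=4: INC 3 -> ACC=-14
Event 32 (EXEC): [MAIN] PC=5: HALT

Answer: -14 MAIN 0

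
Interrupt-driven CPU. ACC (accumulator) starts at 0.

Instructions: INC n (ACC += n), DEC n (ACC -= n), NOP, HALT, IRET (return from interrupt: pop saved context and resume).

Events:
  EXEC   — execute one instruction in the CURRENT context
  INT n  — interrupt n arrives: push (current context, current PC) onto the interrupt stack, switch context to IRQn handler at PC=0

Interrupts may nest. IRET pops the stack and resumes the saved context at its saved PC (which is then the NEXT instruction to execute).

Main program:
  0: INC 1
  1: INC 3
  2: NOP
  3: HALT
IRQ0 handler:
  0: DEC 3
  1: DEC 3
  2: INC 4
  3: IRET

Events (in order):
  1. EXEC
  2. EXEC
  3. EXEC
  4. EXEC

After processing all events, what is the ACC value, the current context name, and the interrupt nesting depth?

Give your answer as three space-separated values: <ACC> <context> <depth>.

Event 1 (EXEC): [MAIN] PC=0: INC 1 -> ACC=1
Event 2 (EXEC): [MAIN] PC=1: INC 3 -> ACC=4
Event 3 (EXEC): [MAIN] PC=2: NOP
Event 4 (EXEC): [MAIN] PC=3: HALT

Answer: 4 MAIN 0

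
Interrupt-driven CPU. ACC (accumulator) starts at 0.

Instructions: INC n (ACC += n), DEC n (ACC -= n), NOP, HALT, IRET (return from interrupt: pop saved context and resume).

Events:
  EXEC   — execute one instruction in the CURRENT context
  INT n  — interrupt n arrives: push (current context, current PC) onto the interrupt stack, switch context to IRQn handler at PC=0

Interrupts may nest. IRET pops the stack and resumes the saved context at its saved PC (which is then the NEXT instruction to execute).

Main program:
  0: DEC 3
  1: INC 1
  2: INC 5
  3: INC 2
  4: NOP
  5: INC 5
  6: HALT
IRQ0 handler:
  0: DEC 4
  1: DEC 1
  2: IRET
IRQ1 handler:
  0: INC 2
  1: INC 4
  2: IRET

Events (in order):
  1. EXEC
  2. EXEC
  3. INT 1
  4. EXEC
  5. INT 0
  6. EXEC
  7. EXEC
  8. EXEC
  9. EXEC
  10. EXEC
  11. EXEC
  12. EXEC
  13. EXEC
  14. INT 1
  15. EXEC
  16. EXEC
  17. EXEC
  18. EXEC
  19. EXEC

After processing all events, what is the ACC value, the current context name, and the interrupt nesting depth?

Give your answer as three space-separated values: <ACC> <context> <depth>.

Event 1 (EXEC): [MAIN] PC=0: DEC 3 -> ACC=-3
Event 2 (EXEC): [MAIN] PC=1: INC 1 -> ACC=-2
Event 3 (INT 1): INT 1 arrives: push (MAIN, PC=2), enter IRQ1 at PC=0 (depth now 1)
Event 4 (EXEC): [IRQ1] PC=0: INC 2 -> ACC=0
Event 5 (INT 0): INT 0 arrives: push (IRQ1, PC=1), enter IRQ0 at PC=0 (depth now 2)
Event 6 (EXEC): [IRQ0] PC=0: DEC 4 -> ACC=-4
Event 7 (EXEC): [IRQ0] PC=1: DEC 1 -> ACC=-5
Event 8 (EXEC): [IRQ0] PC=2: IRET -> resume IRQ1 at PC=1 (depth now 1)
Event 9 (EXEC): [IRQ1] PC=1: INC 4 -> ACC=-1
Event 10 (EXEC): [IRQ1] PC=2: IRET -> resume MAIN at PC=2 (depth now 0)
Event 11 (EXEC): [MAIN] PC=2: INC 5 -> ACC=4
Event 12 (EXEC): [MAIN] PC=3: INC 2 -> ACC=6
Event 13 (EXEC): [MAIN] PC=4: NOP
Event 14 (INT 1): INT 1 arrives: push (MAIN, PC=5), enter IRQ1 at PC=0 (depth now 1)
Event 15 (EXEC): [IRQ1] PC=0: INC 2 -> ACC=8
Event 16 (EXEC): [IRQ1] PC=1: INC 4 -> ACC=12
Event 17 (EXEC): [IRQ1] PC=2: IRET -> resume MAIN at PC=5 (depth now 0)
Event 18 (EXEC): [MAIN] PC=5: INC 5 -> ACC=17
Event 19 (EXEC): [MAIN] PC=6: HALT

Answer: 17 MAIN 0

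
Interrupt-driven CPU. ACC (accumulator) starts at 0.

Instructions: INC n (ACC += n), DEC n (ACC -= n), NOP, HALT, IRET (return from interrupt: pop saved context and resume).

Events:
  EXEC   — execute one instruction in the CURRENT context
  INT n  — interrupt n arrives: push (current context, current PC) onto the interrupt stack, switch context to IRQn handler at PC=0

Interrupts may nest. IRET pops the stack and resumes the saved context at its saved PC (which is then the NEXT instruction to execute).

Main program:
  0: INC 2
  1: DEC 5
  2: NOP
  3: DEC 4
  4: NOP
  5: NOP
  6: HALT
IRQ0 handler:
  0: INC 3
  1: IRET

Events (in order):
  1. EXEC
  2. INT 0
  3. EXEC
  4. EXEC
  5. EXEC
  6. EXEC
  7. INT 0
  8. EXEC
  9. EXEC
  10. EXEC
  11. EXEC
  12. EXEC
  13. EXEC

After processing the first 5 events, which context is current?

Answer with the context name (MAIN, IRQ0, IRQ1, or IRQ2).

Answer: MAIN

Derivation:
Event 1 (EXEC): [MAIN] PC=0: INC 2 -> ACC=2
Event 2 (INT 0): INT 0 arrives: push (MAIN, PC=1), enter IRQ0 at PC=0 (depth now 1)
Event 3 (EXEC): [IRQ0] PC=0: INC 3 -> ACC=5
Event 4 (EXEC): [IRQ0] PC=1: IRET -> resume MAIN at PC=1 (depth now 0)
Event 5 (EXEC): [MAIN] PC=1: DEC 5 -> ACC=0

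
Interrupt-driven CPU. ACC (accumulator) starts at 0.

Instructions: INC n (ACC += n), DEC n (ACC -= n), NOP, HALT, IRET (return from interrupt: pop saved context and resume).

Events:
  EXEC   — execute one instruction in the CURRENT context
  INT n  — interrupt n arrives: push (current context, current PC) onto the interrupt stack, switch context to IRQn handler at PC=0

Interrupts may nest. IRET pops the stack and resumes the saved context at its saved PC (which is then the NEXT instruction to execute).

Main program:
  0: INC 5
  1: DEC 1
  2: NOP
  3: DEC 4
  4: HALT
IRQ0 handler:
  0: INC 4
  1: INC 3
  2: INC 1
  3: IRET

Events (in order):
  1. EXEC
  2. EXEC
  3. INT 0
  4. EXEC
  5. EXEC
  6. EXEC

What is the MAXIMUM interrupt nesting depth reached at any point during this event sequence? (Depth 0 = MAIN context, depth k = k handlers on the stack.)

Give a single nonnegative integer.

Event 1 (EXEC): [MAIN] PC=0: INC 5 -> ACC=5 [depth=0]
Event 2 (EXEC): [MAIN] PC=1: DEC 1 -> ACC=4 [depth=0]
Event 3 (INT 0): INT 0 arrives: push (MAIN, PC=2), enter IRQ0 at PC=0 (depth now 1) [depth=1]
Event 4 (EXEC): [IRQ0] PC=0: INC 4 -> ACC=8 [depth=1]
Event 5 (EXEC): [IRQ0] PC=1: INC 3 -> ACC=11 [depth=1]
Event 6 (EXEC): [IRQ0] PC=2: INC 1 -> ACC=12 [depth=1]
Max depth observed: 1

Answer: 1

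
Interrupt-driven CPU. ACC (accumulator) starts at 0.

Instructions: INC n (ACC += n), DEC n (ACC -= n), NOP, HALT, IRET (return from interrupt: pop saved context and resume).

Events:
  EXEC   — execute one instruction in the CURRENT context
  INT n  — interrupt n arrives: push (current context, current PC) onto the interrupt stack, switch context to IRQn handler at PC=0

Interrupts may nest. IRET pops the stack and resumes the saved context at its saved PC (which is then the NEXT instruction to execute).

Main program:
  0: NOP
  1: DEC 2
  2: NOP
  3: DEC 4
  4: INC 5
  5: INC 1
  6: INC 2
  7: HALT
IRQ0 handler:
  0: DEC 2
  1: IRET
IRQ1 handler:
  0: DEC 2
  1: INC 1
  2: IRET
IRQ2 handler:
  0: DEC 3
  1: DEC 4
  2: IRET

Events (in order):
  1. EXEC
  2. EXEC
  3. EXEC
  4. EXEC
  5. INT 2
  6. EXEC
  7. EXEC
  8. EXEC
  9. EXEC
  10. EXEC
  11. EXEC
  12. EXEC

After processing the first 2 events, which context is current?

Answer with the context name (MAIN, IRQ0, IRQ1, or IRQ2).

Event 1 (EXEC): [MAIN] PC=0: NOP
Event 2 (EXEC): [MAIN] PC=1: DEC 2 -> ACC=-2

Answer: MAIN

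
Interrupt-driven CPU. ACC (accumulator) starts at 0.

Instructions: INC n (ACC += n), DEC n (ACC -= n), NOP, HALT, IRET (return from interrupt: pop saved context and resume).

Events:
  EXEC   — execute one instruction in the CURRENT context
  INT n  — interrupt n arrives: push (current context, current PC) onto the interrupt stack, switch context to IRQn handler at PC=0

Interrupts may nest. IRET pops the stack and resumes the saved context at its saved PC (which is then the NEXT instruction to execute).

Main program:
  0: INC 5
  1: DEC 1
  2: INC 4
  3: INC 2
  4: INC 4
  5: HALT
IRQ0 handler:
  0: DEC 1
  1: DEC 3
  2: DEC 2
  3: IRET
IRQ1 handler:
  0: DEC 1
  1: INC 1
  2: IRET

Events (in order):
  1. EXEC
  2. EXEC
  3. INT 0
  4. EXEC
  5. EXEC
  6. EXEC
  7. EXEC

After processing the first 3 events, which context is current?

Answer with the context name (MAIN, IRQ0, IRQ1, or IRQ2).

Answer: IRQ0

Derivation:
Event 1 (EXEC): [MAIN] PC=0: INC 5 -> ACC=5
Event 2 (EXEC): [MAIN] PC=1: DEC 1 -> ACC=4
Event 3 (INT 0): INT 0 arrives: push (MAIN, PC=2), enter IRQ0 at PC=0 (depth now 1)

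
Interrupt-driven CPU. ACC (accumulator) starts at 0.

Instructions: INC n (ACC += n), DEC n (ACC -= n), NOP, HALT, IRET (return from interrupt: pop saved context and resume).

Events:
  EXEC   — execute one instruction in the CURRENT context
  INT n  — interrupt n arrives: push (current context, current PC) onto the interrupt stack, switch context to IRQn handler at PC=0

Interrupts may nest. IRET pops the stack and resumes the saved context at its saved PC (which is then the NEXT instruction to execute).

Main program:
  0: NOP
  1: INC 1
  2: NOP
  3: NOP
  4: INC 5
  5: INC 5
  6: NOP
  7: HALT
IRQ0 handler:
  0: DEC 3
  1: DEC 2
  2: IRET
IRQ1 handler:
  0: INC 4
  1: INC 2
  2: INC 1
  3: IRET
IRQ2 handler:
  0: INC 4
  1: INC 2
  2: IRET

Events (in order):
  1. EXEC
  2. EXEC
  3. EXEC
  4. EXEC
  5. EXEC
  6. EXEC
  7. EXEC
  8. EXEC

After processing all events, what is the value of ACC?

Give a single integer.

Event 1 (EXEC): [MAIN] PC=0: NOP
Event 2 (EXEC): [MAIN] PC=1: INC 1 -> ACC=1
Event 3 (EXEC): [MAIN] PC=2: NOP
Event 4 (EXEC): [MAIN] PC=3: NOP
Event 5 (EXEC): [MAIN] PC=4: INC 5 -> ACC=6
Event 6 (EXEC): [MAIN] PC=5: INC 5 -> ACC=11
Event 7 (EXEC): [MAIN] PC=6: NOP
Event 8 (EXEC): [MAIN] PC=7: HALT

Answer: 11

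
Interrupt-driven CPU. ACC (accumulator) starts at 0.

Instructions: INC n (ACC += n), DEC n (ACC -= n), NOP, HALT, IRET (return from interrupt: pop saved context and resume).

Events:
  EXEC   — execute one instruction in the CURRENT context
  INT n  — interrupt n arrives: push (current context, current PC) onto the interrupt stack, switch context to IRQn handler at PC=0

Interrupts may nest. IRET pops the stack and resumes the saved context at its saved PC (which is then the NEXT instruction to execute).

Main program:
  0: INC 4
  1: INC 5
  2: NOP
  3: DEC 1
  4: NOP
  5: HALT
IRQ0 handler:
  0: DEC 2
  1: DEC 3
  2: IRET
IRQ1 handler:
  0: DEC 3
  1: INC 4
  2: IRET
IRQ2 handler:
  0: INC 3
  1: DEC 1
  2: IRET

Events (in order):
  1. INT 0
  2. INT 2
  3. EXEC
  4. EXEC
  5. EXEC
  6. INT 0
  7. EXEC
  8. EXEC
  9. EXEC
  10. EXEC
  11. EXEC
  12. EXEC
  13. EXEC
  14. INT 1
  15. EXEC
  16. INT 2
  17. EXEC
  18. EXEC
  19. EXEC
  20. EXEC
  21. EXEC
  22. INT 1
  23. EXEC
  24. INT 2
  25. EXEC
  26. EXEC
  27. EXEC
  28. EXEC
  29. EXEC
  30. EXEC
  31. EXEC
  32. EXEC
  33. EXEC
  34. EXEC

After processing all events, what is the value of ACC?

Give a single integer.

Answer: 6

Derivation:
Event 1 (INT 0): INT 0 arrives: push (MAIN, PC=0), enter IRQ0 at PC=0 (depth now 1)
Event 2 (INT 2): INT 2 arrives: push (IRQ0, PC=0), enter IRQ2 at PC=0 (depth now 2)
Event 3 (EXEC): [IRQ2] PC=0: INC 3 -> ACC=3
Event 4 (EXEC): [IRQ2] PC=1: DEC 1 -> ACC=2
Event 5 (EXEC): [IRQ2] PC=2: IRET -> resume IRQ0 at PC=0 (depth now 1)
Event 6 (INT 0): INT 0 arrives: push (IRQ0, PC=0), enter IRQ0 at PC=0 (depth now 2)
Event 7 (EXEC): [IRQ0] PC=0: DEC 2 -> ACC=0
Event 8 (EXEC): [IRQ0] PC=1: DEC 3 -> ACC=-3
Event 9 (EXEC): [IRQ0] PC=2: IRET -> resume IRQ0 at PC=0 (depth now 1)
Event 10 (EXEC): [IRQ0] PC=0: DEC 2 -> ACC=-5
Event 11 (EXEC): [IRQ0] PC=1: DEC 3 -> ACC=-8
Event 12 (EXEC): [IRQ0] PC=2: IRET -> resume MAIN at PC=0 (depth now 0)
Event 13 (EXEC): [MAIN] PC=0: INC 4 -> ACC=-4
Event 14 (INT 1): INT 1 arrives: push (MAIN, PC=1), enter IRQ1 at PC=0 (depth now 1)
Event 15 (EXEC): [IRQ1] PC=0: DEC 3 -> ACC=-7
Event 16 (INT 2): INT 2 arrives: push (IRQ1, PC=1), enter IRQ2 at PC=0 (depth now 2)
Event 17 (EXEC): [IRQ2] PC=0: INC 3 -> ACC=-4
Event 18 (EXEC): [IRQ2] PC=1: DEC 1 -> ACC=-5
Event 19 (EXEC): [IRQ2] PC=2: IRET -> resume IRQ1 at PC=1 (depth now 1)
Event 20 (EXEC): [IRQ1] PC=1: INC 4 -> ACC=-1
Event 21 (EXEC): [IRQ1] PC=2: IRET -> resume MAIN at PC=1 (depth now 0)
Event 22 (INT 1): INT 1 arrives: push (MAIN, PC=1), enter IRQ1 at PC=0 (depth now 1)
Event 23 (EXEC): [IRQ1] PC=0: DEC 3 -> ACC=-4
Event 24 (INT 2): INT 2 arrives: push (IRQ1, PC=1), enter IRQ2 at PC=0 (depth now 2)
Event 25 (EXEC): [IRQ2] PC=0: INC 3 -> ACC=-1
Event 26 (EXEC): [IRQ2] PC=1: DEC 1 -> ACC=-2
Event 27 (EXEC): [IRQ2] PC=2: IRET -> resume IRQ1 at PC=1 (depth now 1)
Event 28 (EXEC): [IRQ1] PC=1: INC 4 -> ACC=2
Event 29 (EXEC): [IRQ1] PC=2: IRET -> resume MAIN at PC=1 (depth now 0)
Event 30 (EXEC): [MAIN] PC=1: INC 5 -> ACC=7
Event 31 (EXEC): [MAIN] PC=2: NOP
Event 32 (EXEC): [MAIN] PC=3: DEC 1 -> ACC=6
Event 33 (EXEC): [MAIN] PC=4: NOP
Event 34 (EXEC): [MAIN] PC=5: HALT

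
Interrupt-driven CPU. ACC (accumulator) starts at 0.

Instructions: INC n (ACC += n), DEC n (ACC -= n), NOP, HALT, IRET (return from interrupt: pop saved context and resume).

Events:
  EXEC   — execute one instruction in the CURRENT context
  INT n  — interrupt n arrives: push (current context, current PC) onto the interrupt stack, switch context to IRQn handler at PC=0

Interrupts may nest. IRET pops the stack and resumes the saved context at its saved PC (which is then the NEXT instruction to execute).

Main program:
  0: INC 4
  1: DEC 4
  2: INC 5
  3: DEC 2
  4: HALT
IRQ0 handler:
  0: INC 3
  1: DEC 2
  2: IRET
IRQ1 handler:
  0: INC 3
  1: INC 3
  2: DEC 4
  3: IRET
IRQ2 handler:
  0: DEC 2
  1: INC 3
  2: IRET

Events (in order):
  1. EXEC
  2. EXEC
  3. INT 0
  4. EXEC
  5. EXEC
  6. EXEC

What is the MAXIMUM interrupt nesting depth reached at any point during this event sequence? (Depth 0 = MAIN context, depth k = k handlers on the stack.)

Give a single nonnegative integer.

Event 1 (EXEC): [MAIN] PC=0: INC 4 -> ACC=4 [depth=0]
Event 2 (EXEC): [MAIN] PC=1: DEC 4 -> ACC=0 [depth=0]
Event 3 (INT 0): INT 0 arrives: push (MAIN, PC=2), enter IRQ0 at PC=0 (depth now 1) [depth=1]
Event 4 (EXEC): [IRQ0] PC=0: INC 3 -> ACC=3 [depth=1]
Event 5 (EXEC): [IRQ0] PC=1: DEC 2 -> ACC=1 [depth=1]
Event 6 (EXEC): [IRQ0] PC=2: IRET -> resume MAIN at PC=2 (depth now 0) [depth=0]
Max depth observed: 1

Answer: 1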